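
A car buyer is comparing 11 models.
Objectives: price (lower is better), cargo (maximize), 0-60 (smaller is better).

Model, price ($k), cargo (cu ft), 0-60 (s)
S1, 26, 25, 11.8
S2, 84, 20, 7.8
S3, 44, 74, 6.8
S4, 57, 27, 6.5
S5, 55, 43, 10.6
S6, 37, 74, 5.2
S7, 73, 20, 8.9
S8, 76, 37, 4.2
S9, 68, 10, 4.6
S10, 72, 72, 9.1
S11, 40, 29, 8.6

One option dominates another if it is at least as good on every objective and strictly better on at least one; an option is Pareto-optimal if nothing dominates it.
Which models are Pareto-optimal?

S1: not dominated (best price).
S2: dominated by S3 (price 44≤84, cargo 74≥20, 0-60 6.8≤7.8).
S3: dominated by S6 (price 37≤44, cargo 74≥74, 0-60 5.2≤6.8).
S4: dominated by S6 (price 37≤57, cargo 74≥27, 0-60 5.2≤6.5).
S5: dominated by S3 (price 44≤55, cargo 74≥43, 0-60 6.8≤10.6).
S6: not dominated.
S7: dominated by S3 (price 44≤73, cargo 74≥20, 0-60 6.8≤8.9).
S8: not dominated (best 0-60).
S9: not dominated.
S10: dominated by S3 (price 44≤72, cargo 74≥72, 0-60 6.8≤9.1).
S11: dominated by S6 (price 37≤40, cargo 74≥29, 0-60 5.2≤8.6).

S1, S6, S8, S9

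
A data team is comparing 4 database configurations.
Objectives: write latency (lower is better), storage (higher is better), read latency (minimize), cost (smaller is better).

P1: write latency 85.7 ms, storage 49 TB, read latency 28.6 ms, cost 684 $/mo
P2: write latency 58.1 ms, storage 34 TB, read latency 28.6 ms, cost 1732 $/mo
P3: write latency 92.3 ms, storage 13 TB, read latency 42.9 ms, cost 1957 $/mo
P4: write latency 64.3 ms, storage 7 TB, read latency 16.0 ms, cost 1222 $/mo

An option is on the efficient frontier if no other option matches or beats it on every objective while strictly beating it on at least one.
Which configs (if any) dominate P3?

P1, P2

P1: write latency 85.7≤92.3, storage 49≥13, read latency 28.6≤42.9, cost 684≤1957 — dominates P3.
P2: write latency 58.1≤92.3, storage 34≥13, read latency 28.6≤42.9, cost 1732≤1957 — dominates P3.
Others (P4) are each worse than P3 on at least one objective.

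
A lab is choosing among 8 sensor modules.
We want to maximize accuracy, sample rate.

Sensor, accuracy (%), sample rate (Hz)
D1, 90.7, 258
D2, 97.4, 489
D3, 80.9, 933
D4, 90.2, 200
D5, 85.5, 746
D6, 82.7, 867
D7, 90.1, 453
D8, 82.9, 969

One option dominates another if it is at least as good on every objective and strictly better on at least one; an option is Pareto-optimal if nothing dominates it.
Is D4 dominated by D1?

Yes

D1 vs D4: accuracy 90.7≥90.2, sample rate 258≥200 — D1 is at least as good on every objective with at least one strict improvement.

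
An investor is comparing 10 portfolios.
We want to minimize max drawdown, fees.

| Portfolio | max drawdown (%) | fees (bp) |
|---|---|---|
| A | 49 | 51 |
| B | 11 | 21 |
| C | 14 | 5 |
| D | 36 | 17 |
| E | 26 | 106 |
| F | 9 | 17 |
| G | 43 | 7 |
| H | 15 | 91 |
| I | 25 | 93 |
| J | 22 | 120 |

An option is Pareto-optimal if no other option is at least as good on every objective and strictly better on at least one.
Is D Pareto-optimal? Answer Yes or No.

C vs D: max drawdown 14≤36, fees 5≤17 — C is at least as good on every objective and strictly better on at least one, so C dominates D.

No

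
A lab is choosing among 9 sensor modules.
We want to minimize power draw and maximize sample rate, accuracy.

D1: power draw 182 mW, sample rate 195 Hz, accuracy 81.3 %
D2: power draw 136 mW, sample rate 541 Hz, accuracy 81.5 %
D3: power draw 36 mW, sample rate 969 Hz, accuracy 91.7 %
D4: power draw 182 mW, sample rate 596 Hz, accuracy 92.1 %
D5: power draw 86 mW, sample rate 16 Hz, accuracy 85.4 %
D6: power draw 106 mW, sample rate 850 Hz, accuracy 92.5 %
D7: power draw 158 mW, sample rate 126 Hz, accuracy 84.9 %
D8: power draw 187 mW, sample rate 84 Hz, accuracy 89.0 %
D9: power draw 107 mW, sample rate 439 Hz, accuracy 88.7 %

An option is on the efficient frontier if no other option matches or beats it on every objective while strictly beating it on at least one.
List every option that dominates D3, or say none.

D1: worse on power draw (182 vs 36).
D2: worse on power draw (136 vs 36).
D4: worse on power draw (182 vs 36).
D5: worse on power draw (86 vs 36).
D6: worse on power draw (106 vs 36).
D7: worse on power draw (158 vs 36).
D8: worse on power draw (187 vs 36).
D9: worse on power draw (107 vs 36).
No option dominates D3.

none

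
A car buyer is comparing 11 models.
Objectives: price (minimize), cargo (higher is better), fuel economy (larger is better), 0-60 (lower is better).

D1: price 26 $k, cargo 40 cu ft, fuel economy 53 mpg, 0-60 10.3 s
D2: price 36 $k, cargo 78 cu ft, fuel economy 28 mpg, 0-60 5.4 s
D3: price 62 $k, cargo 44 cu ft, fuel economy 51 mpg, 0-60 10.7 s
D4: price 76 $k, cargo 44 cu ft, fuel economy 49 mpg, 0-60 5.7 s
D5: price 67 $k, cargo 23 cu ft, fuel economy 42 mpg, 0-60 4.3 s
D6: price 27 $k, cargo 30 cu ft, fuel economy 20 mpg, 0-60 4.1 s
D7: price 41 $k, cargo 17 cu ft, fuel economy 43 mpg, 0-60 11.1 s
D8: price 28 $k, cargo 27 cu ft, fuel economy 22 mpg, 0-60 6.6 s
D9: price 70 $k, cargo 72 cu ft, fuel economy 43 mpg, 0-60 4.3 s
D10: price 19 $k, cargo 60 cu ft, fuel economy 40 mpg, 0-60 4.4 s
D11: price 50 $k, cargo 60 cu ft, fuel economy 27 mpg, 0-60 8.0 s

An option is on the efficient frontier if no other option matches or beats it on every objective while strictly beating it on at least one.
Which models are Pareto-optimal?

D1: not dominated (best fuel economy).
D2: not dominated (best cargo).
D3: not dominated.
D4: not dominated.
D5: not dominated.
D6: not dominated (best 0-60).
D7: dominated by D1 (price 26≤41, cargo 40≥17, fuel economy 53≥43, 0-60 10.3≤11.1).
D8: dominated by D10 (price 19≤28, cargo 60≥27, fuel economy 40≥22, 0-60 4.4≤6.6).
D9: not dominated.
D10: not dominated (best price).
D11: dominated by D2 (price 36≤50, cargo 78≥60, fuel economy 28≥27, 0-60 5.4≤8.0).

D1, D2, D3, D4, D5, D6, D9, D10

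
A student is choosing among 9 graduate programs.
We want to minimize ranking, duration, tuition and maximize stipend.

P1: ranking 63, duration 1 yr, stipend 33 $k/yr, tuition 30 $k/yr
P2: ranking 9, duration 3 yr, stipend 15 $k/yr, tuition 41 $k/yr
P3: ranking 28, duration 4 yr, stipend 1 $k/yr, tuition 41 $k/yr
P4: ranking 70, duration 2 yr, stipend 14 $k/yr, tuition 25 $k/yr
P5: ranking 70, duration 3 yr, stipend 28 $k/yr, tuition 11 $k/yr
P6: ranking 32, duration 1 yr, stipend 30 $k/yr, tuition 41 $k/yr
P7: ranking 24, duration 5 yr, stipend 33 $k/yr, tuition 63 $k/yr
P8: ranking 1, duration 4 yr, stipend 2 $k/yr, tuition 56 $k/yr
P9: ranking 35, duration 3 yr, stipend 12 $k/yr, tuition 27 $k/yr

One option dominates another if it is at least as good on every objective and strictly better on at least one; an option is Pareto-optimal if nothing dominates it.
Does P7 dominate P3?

No

P7 vs P3: P7 is worse on duration (5 vs 4), so it does not dominate P3.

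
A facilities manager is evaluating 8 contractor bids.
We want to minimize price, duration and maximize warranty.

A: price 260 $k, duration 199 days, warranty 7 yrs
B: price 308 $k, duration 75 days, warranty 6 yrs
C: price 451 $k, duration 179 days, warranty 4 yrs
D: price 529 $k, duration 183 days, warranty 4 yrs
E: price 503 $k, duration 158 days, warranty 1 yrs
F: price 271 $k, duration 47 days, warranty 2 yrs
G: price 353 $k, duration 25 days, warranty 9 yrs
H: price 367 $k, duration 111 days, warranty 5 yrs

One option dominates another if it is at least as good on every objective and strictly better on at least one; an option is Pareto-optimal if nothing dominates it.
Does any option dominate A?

B: worse on price (308 vs 260).
C: worse on price (451 vs 260).
D: worse on price (529 vs 260).
E: worse on price (503 vs 260).
F: worse on price (271 vs 260).
G: worse on price (353 vs 260).
H: worse on price (367 vs 260).
No option is at least as good as A on every objective and strictly better on one.

No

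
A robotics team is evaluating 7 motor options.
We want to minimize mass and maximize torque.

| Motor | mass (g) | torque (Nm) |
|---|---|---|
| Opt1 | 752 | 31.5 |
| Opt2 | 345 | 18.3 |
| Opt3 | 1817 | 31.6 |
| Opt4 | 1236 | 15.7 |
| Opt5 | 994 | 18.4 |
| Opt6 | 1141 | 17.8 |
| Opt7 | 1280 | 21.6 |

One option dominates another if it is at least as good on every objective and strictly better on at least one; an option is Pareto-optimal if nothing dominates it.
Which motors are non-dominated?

Opt1: not dominated.
Opt2: not dominated (best mass).
Opt3: not dominated (best torque).
Opt4: dominated by Opt1 (mass 752≤1236, torque 31.5≥15.7).
Opt5: dominated by Opt1 (mass 752≤994, torque 31.5≥18.4).
Opt6: dominated by Opt1 (mass 752≤1141, torque 31.5≥17.8).
Opt7: dominated by Opt1 (mass 752≤1280, torque 31.5≥21.6).

Opt1, Opt2, Opt3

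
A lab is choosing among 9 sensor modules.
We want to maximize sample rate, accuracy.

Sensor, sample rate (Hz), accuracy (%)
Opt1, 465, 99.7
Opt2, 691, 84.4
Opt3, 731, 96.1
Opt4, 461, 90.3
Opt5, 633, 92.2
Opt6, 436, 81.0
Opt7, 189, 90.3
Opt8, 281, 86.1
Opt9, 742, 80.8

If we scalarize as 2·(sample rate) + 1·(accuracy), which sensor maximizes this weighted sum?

Opt1: 2·465 + 1·99.7 = 1029.7
Opt2: 2·691 + 1·84.4 = 1466.4
Opt3: 2·731 + 1·96.1 = 1558.1
Opt4: 2·461 + 1·90.3 = 1012.3
Opt5: 2·633 + 1·92.2 = 1358.2
Opt6: 2·436 + 1·81.0 = 953.0
Opt7: 2·189 + 1·90.3 = 468.3
Opt8: 2·281 + 1·86.1 = 648.1
Opt9: 2·742 + 1·80.8 = 1564.8
Highest: Opt9 at 1564.8.

Opt9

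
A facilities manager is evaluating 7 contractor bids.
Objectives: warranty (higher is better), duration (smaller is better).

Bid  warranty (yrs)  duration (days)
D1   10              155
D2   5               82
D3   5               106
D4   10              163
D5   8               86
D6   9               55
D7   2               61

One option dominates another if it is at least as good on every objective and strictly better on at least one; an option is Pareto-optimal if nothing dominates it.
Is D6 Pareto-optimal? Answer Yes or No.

Yes

D1: worse on duration (155 vs 55).
D2: worse on warranty (5 vs 9).
D3: worse on warranty (5 vs 9).
D4: worse on duration (163 vs 55).
D5: worse on warranty (8 vs 9).
D7: worse on warranty (2 vs 9).
No option is at least as good as D6 on every objective and strictly better on one.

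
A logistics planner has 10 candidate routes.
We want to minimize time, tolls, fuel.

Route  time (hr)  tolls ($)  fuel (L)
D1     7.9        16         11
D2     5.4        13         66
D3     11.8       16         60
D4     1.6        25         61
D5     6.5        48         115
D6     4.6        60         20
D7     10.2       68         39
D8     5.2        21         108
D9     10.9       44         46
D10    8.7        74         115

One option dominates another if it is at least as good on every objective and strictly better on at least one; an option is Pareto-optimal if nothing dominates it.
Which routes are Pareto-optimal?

D1, D2, D4, D6, D8

D1: not dominated (best fuel).
D2: not dominated (best tolls).
D3: dominated by D1 (time 7.9≤11.8, tolls 16≤16, fuel 11≤60).
D4: not dominated (best time).
D5: dominated by D2 (time 5.4≤6.5, tolls 13≤48, fuel 66≤115).
D6: not dominated.
D7: dominated by D1 (time 7.9≤10.2, tolls 16≤68, fuel 11≤39).
D8: not dominated.
D9: dominated by D1 (time 7.9≤10.9, tolls 16≤44, fuel 11≤46).
D10: dominated by D1 (time 7.9≤8.7, tolls 16≤74, fuel 11≤115).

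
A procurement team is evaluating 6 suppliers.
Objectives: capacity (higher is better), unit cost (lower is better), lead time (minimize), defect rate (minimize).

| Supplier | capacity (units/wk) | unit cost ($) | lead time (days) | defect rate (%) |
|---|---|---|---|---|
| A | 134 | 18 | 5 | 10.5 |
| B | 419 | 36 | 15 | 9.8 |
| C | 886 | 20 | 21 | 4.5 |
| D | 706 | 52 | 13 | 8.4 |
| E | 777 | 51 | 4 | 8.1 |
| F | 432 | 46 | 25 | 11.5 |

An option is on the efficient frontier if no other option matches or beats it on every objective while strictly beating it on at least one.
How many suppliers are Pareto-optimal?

4

A: not dominated (best unit cost).
B: not dominated.
C: not dominated (best capacity).
D: dominated by E (capacity 777≥706, unit cost 51≤52, lead time 4≤13, defect rate 8.1≤8.4).
E: not dominated (best lead time).
F: dominated by C (capacity 886≥432, unit cost 20≤46, lead time 21≤25, defect rate 4.5≤11.5).
Pareto-optimal: A, B, C, E → 4.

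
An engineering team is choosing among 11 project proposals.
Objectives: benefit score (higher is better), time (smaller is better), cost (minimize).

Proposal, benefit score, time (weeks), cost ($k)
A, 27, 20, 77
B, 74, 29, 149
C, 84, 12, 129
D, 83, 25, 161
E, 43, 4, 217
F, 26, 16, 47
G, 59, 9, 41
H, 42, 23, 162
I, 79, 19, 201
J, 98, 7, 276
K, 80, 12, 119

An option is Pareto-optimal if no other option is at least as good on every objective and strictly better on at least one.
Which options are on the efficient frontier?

A: dominated by G (benefit score 59≥27, time 9≤20, cost 41≤77).
B: dominated by C (benefit score 84≥74, time 12≤29, cost 129≤149).
C: not dominated.
D: dominated by C (benefit score 84≥83, time 12≤25, cost 129≤161).
E: not dominated (best time).
F: dominated by G (benefit score 59≥26, time 9≤16, cost 41≤47).
G: not dominated (best cost).
H: dominated by C (benefit score 84≥42, time 12≤23, cost 129≤162).
I: dominated by C (benefit score 84≥79, time 12≤19, cost 129≤201).
J: not dominated (best benefit score).
K: not dominated.

C, E, G, J, K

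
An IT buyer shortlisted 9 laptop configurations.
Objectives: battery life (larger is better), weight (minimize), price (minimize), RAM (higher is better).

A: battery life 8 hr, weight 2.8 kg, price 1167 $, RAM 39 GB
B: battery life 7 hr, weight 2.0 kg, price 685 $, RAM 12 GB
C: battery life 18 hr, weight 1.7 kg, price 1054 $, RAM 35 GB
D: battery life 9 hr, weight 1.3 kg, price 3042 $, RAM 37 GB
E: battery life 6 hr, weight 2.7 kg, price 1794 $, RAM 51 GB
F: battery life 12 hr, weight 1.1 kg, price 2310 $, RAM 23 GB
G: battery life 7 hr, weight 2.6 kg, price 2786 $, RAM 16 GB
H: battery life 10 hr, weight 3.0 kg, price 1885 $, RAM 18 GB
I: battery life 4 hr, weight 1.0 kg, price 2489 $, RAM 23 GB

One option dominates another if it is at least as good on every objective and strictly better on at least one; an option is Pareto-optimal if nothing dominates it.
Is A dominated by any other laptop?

B: worse on battery life (7 vs 8).
C: worse on RAM (35 vs 39).
D: worse on price (3042 vs 1167).
E: worse on battery life (6 vs 8).
F: worse on price (2310 vs 1167).
G: worse on battery life (7 vs 8).
H: worse on weight (3.0 vs 2.8).
I: worse on battery life (4 vs 8).
No option is at least as good as A on every objective and strictly better on one.

No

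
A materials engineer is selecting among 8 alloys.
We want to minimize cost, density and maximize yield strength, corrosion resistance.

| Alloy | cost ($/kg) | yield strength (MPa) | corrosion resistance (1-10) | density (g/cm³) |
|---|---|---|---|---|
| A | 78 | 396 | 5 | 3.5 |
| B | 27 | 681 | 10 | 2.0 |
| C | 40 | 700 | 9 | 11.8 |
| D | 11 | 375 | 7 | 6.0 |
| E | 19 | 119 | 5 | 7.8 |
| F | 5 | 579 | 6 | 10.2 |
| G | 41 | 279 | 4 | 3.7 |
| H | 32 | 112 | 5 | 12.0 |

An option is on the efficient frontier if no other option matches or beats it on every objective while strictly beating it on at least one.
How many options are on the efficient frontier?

A: dominated by B (cost 27≤78, yield strength 681≥396, corrosion resistance 10≥5, density 2.0≤3.5).
B: not dominated (best corrosion resistance).
C: not dominated (best yield strength).
D: not dominated.
E: dominated by D (cost 11≤19, yield strength 375≥119, corrosion resistance 7≥5, density 6.0≤7.8).
F: not dominated (best cost).
G: dominated by B (cost 27≤41, yield strength 681≥279, corrosion resistance 10≥4, density 2.0≤3.7).
H: dominated by B (cost 27≤32, yield strength 681≥112, corrosion resistance 10≥5, density 2.0≤12.0).
Pareto-optimal: B, C, D, F → 4.

4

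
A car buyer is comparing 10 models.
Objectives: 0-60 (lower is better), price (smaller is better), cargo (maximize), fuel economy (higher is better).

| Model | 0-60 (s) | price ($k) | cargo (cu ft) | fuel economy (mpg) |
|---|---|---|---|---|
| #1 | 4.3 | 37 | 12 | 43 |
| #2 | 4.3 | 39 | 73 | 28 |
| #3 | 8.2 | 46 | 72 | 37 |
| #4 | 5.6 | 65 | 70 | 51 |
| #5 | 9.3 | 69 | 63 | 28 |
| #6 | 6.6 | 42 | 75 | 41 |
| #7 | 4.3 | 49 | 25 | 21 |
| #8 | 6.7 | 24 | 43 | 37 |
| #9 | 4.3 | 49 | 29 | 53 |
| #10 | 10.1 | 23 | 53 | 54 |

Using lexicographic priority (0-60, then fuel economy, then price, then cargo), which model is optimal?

First minimize 0-60: best is 4.3, kept {#1, #2, #7, #9}.
Then maximize fuel economy: best is 53, kept {#9}.

#9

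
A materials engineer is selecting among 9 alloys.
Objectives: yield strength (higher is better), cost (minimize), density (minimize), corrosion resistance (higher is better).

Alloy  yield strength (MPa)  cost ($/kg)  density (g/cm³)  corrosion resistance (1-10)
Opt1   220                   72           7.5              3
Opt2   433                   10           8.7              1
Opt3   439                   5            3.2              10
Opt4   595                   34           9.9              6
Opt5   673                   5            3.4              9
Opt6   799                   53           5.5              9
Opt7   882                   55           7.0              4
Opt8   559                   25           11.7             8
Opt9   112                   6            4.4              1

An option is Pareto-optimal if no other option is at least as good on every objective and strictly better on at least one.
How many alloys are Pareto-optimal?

Opt1: dominated by Opt3 (yield strength 439≥220, cost 5≤72, density 3.2≤7.5, corrosion resistance 10≥3).
Opt2: dominated by Opt3 (yield strength 439≥433, cost 5≤10, density 3.2≤8.7, corrosion resistance 10≥1).
Opt3: not dominated (best density).
Opt4: dominated by Opt5 (yield strength 673≥595, cost 5≤34, density 3.4≤9.9, corrosion resistance 9≥6).
Opt5: not dominated.
Opt6: not dominated.
Opt7: not dominated (best yield strength).
Opt8: dominated by Opt5 (yield strength 673≥559, cost 5≤25, density 3.4≤11.7, corrosion resistance 9≥8).
Opt9: dominated by Opt3 (yield strength 439≥112, cost 5≤6, density 3.2≤4.4, corrosion resistance 10≥1).
Pareto-optimal: Opt3, Opt5, Opt6, Opt7 → 4.

4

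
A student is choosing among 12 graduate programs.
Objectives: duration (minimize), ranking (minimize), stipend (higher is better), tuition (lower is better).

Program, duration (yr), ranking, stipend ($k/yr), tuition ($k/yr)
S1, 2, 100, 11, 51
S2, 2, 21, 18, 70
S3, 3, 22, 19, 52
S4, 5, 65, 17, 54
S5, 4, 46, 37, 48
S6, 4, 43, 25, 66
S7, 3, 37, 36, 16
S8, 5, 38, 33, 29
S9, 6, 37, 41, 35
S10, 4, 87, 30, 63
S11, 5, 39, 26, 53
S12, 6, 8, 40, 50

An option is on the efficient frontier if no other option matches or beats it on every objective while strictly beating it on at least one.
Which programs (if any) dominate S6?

S7

S7: duration 3≤4, ranking 37≤43, stipend 36≥25, tuition 16≤66 — dominates S6.
Others (S1, S2, S3, S4, S5, S8, S9, S10, S11, S12) are each worse than S6 on at least one objective.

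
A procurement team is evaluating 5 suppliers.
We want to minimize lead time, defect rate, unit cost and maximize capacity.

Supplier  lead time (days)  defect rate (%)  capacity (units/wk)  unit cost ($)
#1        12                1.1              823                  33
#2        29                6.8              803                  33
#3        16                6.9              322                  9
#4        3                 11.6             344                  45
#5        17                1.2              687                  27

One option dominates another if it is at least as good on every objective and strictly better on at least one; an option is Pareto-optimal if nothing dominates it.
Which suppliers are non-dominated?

#1, #3, #4, #5

#1: not dominated (best defect rate).
#2: dominated by #1 (lead time 12≤29, defect rate 1.1≤6.8, capacity 823≥803, unit cost 33≤33).
#3: not dominated (best unit cost).
#4: not dominated (best lead time).
#5: not dominated.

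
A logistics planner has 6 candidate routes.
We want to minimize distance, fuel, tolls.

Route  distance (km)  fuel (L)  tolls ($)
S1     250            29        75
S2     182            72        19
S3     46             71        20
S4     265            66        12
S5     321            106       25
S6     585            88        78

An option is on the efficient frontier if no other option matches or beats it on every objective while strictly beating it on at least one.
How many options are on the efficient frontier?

S1: not dominated (best fuel).
S2: not dominated.
S3: not dominated (best distance).
S4: not dominated (best tolls).
S5: dominated by S2 (distance 182≤321, fuel 72≤106, tolls 19≤25).
S6: dominated by S1 (distance 250≤585, fuel 29≤88, tolls 75≤78).
Pareto-optimal: S1, S2, S3, S4 → 4.

4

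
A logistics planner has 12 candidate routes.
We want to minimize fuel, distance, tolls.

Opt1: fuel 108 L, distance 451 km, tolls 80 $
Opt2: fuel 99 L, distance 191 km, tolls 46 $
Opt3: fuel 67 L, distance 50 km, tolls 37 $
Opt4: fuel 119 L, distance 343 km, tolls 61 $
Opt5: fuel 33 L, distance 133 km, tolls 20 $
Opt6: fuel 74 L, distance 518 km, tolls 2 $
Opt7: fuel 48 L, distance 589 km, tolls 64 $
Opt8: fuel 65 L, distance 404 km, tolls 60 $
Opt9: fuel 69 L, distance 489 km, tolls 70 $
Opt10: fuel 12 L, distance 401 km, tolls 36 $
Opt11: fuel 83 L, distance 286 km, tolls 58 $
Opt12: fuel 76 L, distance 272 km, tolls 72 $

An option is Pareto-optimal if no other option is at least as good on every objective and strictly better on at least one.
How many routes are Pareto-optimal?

Opt1: dominated by Opt2 (fuel 99≤108, distance 191≤451, tolls 46≤80).
Opt2: dominated by Opt3 (fuel 67≤99, distance 50≤191, tolls 37≤46).
Opt3: not dominated (best distance).
Opt4: dominated by Opt2 (fuel 99≤119, distance 191≤343, tolls 46≤61).
Opt5: not dominated.
Opt6: not dominated (best tolls).
Opt7: dominated by Opt5 (fuel 33≤48, distance 133≤589, tolls 20≤64).
Opt8: dominated by Opt5 (fuel 33≤65, distance 133≤404, tolls 20≤60).
Opt9: dominated by Opt3 (fuel 67≤69, distance 50≤489, tolls 37≤70).
Opt10: not dominated (best fuel).
Opt11: dominated by Opt3 (fuel 67≤83, distance 50≤286, tolls 37≤58).
Opt12: dominated by Opt3 (fuel 67≤76, distance 50≤272, tolls 37≤72).
Pareto-optimal: Opt3, Opt5, Opt6, Opt10 → 4.

4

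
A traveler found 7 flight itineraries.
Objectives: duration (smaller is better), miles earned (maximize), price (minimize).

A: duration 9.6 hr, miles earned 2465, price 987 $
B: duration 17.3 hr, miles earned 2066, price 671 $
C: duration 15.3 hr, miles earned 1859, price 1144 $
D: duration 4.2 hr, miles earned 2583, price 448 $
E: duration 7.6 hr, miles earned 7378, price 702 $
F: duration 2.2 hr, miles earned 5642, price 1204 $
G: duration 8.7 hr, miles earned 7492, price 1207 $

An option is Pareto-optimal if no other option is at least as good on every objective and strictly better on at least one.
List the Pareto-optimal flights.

D, E, F, G

A: dominated by D (duration 4.2≤9.6, miles earned 2583≥2465, price 448≤987).
B: dominated by D (duration 4.2≤17.3, miles earned 2583≥2066, price 448≤671).
C: dominated by A (duration 9.6≤15.3, miles earned 2465≥1859, price 987≤1144).
D: not dominated (best price).
E: not dominated.
F: not dominated (best duration).
G: not dominated (best miles earned).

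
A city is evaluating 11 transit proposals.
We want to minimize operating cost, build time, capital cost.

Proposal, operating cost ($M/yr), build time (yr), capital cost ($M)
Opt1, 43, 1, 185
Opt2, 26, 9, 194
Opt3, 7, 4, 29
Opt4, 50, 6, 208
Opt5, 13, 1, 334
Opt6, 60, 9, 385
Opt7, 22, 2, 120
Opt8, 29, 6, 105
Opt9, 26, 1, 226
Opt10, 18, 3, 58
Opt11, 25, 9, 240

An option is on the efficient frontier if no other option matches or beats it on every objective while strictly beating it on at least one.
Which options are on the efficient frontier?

Opt1: not dominated.
Opt2: dominated by Opt3 (operating cost 7≤26, build time 4≤9, capital cost 29≤194).
Opt3: not dominated (best operating cost).
Opt4: dominated by Opt1 (operating cost 43≤50, build time 1≤6, capital cost 185≤208).
Opt5: not dominated.
Opt6: dominated by Opt1 (operating cost 43≤60, build time 1≤9, capital cost 185≤385).
Opt7: not dominated.
Opt8: dominated by Opt3 (operating cost 7≤29, build time 4≤6, capital cost 29≤105).
Opt9: not dominated.
Opt10: not dominated.
Opt11: dominated by Opt3 (operating cost 7≤25, build time 4≤9, capital cost 29≤240).

Opt1, Opt3, Opt5, Opt7, Opt9, Opt10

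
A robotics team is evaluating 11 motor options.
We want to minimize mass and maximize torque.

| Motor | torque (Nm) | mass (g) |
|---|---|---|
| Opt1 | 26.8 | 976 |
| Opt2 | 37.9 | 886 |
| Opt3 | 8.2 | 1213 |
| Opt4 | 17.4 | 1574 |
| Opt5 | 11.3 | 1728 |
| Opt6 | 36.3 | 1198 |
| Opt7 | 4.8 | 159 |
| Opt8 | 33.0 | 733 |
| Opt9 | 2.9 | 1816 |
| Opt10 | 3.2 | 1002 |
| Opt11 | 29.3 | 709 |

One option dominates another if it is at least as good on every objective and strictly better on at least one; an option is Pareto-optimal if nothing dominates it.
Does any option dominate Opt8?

Opt1: worse on torque (26.8 vs 33.0).
Opt2: worse on mass (886 vs 733).
Opt3: worse on torque (8.2 vs 33.0).
Opt4: worse on torque (17.4 vs 33.0).
Opt5: worse on torque (11.3 vs 33.0).
Opt6: worse on mass (1198 vs 733).
Opt7: worse on torque (4.8 vs 33.0).
Opt9: worse on torque (2.9 vs 33.0).
Opt10: worse on torque (3.2 vs 33.0).
Opt11: worse on torque (29.3 vs 33.0).
No option is at least as good as Opt8 on every objective and strictly better on one.

No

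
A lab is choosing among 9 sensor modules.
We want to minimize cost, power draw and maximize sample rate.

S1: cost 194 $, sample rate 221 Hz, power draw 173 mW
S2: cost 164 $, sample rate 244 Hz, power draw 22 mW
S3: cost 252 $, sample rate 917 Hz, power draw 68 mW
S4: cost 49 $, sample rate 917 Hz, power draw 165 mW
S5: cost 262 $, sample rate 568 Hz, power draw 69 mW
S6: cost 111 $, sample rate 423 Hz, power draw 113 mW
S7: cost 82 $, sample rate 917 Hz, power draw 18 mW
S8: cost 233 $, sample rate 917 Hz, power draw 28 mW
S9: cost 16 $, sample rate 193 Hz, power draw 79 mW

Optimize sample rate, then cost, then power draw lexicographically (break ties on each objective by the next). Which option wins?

S4

First maximize sample rate: best is 917, kept {S3, S4, S7, S8}.
Then minimize cost: best is 49, kept {S4}.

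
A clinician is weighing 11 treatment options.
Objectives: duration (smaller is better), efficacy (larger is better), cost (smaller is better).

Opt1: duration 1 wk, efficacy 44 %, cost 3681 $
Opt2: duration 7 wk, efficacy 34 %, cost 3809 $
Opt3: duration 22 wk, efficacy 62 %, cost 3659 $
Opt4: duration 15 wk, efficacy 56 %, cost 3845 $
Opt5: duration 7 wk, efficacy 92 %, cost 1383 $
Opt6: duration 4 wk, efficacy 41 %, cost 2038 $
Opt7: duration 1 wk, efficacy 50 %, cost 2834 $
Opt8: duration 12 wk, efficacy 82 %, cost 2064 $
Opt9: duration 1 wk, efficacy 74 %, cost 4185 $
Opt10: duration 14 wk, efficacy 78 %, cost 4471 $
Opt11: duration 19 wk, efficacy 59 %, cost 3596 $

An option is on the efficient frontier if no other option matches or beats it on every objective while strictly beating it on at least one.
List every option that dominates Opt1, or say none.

Opt7: duration 1≤1, efficacy 50≥44, cost 2834≤3681 — dominates Opt1.
Others (Opt2, Opt3, Opt4, Opt5, Opt6, Opt8, Opt9, Opt10, Opt11) are each worse than Opt1 on at least one objective.

Opt7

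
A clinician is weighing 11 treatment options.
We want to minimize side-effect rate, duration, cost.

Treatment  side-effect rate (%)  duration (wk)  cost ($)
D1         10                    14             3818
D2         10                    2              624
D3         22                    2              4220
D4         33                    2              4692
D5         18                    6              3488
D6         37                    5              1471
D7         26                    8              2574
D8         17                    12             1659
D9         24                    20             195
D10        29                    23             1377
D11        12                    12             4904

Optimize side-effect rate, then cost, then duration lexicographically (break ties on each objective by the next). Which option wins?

First minimize side-effect rate: best is 10, kept {D1, D2}.
Then minimize cost: best is 624, kept {D2}.

D2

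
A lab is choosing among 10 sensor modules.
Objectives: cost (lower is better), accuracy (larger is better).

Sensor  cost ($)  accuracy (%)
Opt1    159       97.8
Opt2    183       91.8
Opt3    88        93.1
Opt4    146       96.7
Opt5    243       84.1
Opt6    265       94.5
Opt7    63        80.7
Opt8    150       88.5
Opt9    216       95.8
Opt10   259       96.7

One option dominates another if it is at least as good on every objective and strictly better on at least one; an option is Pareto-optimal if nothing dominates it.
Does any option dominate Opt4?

No

Opt1: worse on cost (159 vs 146).
Opt2: worse on cost (183 vs 146).
Opt3: worse on accuracy (93.1 vs 96.7).
Opt5: worse on cost (243 vs 146).
Opt6: worse on cost (265 vs 146).
Opt7: worse on accuracy (80.7 vs 96.7).
Opt8: worse on cost (150 vs 146).
Opt9: worse on cost (216 vs 146).
Opt10: worse on cost (259 vs 146).
No option is at least as good as Opt4 on every objective and strictly better on one.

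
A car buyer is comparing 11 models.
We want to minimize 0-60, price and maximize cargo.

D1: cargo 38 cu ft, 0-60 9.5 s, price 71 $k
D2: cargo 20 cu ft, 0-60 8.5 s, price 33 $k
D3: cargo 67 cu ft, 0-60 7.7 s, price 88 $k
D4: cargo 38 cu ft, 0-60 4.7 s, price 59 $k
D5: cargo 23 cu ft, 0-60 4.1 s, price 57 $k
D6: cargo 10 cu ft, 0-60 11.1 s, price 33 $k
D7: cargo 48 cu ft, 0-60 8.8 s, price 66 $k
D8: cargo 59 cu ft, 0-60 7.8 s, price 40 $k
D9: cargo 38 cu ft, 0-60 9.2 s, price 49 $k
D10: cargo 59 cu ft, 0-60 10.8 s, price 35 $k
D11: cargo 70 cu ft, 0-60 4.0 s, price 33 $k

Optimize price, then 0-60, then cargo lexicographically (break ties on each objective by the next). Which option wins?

D11

First minimize price: best is 33, kept {D2, D6, D11}.
Then minimize 0-60: best is 4.0, kept {D11}.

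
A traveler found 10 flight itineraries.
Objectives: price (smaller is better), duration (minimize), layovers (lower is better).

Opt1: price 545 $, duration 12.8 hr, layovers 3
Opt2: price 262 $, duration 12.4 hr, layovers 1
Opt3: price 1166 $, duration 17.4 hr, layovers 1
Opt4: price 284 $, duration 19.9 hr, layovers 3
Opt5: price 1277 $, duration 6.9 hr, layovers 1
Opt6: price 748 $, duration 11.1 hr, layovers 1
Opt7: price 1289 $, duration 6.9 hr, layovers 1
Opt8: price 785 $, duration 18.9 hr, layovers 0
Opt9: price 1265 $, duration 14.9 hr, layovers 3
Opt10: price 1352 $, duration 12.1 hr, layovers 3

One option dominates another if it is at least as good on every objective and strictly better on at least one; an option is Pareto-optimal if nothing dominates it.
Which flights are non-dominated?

Opt2, Opt5, Opt6, Opt8

Opt1: dominated by Opt2 (price 262≤545, duration 12.4≤12.8, layovers 1≤3).
Opt2: not dominated (best price).
Opt3: dominated by Opt2 (price 262≤1166, duration 12.4≤17.4, layovers 1≤1).
Opt4: dominated by Opt2 (price 262≤284, duration 12.4≤19.9, layovers 1≤3).
Opt5: not dominated.
Opt6: not dominated.
Opt7: dominated by Opt5 (price 1277≤1289, duration 6.9≤6.9, layovers 1≤1).
Opt8: not dominated (best layovers).
Opt9: dominated by Opt1 (price 545≤1265, duration 12.8≤14.9, layovers 3≤3).
Opt10: dominated by Opt5 (price 1277≤1352, duration 6.9≤12.1, layovers 1≤3).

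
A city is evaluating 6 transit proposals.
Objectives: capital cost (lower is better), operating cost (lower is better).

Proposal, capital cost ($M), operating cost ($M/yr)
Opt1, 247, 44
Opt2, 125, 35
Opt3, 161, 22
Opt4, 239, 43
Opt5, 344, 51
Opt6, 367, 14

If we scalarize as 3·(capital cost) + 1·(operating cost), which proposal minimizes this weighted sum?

Opt2

Opt1: 3·247 + 1·44 = 785
Opt2: 3·125 + 1·35 = 410
Opt3: 3·161 + 1·22 = 505
Opt4: 3·239 + 1·43 = 760
Opt5: 3·344 + 1·51 = 1083
Opt6: 3·367 + 1·14 = 1115
Lowest: Opt2 at 410.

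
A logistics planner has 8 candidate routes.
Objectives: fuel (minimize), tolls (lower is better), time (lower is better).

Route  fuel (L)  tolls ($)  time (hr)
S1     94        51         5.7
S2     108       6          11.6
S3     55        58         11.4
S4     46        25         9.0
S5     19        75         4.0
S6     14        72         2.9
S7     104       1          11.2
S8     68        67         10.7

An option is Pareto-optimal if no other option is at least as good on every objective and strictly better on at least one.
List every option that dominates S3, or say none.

S4

S4: fuel 46≤55, tolls 25≤58, time 9.0≤11.4 — dominates S3.
Others (S1, S2, S5, S6, S7, S8) are each worse than S3 on at least one objective.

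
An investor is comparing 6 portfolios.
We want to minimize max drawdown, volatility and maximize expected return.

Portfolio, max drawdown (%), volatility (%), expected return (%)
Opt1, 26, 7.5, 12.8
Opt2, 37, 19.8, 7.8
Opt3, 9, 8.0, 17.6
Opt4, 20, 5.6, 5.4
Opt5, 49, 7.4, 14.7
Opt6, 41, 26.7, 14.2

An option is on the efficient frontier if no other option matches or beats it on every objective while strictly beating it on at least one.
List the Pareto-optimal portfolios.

Opt1: not dominated.
Opt2: dominated by Opt1 (max drawdown 26≤37, volatility 7.5≤19.8, expected return 12.8≥7.8).
Opt3: not dominated (best max drawdown).
Opt4: not dominated (best volatility).
Opt5: not dominated.
Opt6: dominated by Opt3 (max drawdown 9≤41, volatility 8.0≤26.7, expected return 17.6≥14.2).

Opt1, Opt3, Opt4, Opt5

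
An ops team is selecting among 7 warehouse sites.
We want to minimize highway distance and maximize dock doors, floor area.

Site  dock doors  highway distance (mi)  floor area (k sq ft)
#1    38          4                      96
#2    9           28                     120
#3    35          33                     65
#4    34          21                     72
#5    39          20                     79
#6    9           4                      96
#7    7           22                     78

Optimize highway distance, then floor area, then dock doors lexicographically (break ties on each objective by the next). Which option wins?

First minimize highway distance: best is 4, kept {#1, #6}.
Then maximize floor area: best is 96, kept {#1, #6}.
Then maximize dock doors: best is 38, kept {#1}.

#1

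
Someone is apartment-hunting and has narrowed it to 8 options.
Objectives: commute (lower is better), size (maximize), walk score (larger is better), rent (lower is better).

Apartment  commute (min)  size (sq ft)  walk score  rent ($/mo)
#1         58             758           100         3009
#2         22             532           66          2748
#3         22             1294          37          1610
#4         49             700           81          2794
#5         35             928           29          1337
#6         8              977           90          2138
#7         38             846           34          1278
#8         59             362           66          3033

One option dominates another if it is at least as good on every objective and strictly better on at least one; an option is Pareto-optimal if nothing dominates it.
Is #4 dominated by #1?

#1 vs #4: #1 is worse on commute (58 vs 49), so it does not dominate #4.

No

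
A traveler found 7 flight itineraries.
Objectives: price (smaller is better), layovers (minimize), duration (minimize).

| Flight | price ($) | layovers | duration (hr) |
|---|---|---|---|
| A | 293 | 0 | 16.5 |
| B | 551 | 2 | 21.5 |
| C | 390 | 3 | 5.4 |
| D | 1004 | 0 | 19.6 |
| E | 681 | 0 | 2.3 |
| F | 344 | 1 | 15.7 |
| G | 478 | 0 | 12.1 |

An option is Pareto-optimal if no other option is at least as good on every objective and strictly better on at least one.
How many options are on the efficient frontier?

5

A: not dominated (best price).
B: dominated by A (price 293≤551, layovers 0≤2, duration 16.5≤21.5).
C: not dominated.
D: dominated by A (price 293≤1004, layovers 0≤0, duration 16.5≤19.6).
E: not dominated (best duration).
F: not dominated.
G: not dominated.
Pareto-optimal: A, C, E, F, G → 5.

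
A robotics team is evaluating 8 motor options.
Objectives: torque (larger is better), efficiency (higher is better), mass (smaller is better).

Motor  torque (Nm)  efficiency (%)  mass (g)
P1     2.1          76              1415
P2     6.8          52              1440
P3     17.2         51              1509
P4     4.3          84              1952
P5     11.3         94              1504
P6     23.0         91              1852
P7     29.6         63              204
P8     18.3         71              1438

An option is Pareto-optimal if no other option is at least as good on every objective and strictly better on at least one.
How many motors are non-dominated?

5

P1: not dominated.
P2: dominated by P7 (torque 29.6≥6.8, efficiency 63≥52, mass 204≤1440).
P3: dominated by P7 (torque 29.6≥17.2, efficiency 63≥51, mass 204≤1509).
P4: dominated by P5 (torque 11.3≥4.3, efficiency 94≥84, mass 1504≤1952).
P5: not dominated (best efficiency).
P6: not dominated.
P7: not dominated (best torque).
P8: not dominated.
Pareto-optimal: P1, P5, P6, P7, P8 → 5.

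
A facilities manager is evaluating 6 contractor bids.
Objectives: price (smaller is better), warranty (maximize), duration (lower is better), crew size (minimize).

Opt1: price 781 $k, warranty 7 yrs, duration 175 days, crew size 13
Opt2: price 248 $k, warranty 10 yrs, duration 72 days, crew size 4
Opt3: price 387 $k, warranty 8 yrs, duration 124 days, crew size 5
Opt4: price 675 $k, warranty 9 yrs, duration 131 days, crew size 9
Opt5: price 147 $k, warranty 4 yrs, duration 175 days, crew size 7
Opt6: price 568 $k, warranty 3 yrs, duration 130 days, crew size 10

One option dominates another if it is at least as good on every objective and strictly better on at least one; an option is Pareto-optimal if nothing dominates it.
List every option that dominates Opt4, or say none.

Opt2: price 248≤675, warranty 10≥9, duration 72≤131, crew size 4≤9 — dominates Opt4.
Others (Opt1, Opt3, Opt5, Opt6) are each worse than Opt4 on at least one objective.

Opt2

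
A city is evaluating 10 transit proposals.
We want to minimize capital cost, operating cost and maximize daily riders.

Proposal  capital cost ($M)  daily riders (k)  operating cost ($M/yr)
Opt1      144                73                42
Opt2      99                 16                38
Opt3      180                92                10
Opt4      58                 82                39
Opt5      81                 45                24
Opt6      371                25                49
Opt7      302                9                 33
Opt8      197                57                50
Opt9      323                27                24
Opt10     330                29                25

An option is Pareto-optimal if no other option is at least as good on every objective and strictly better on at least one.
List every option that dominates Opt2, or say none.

Opt5: capital cost 81≤99, daily riders 45≥16, operating cost 24≤38 — dominates Opt2.
Others (Opt1, Opt3, Opt4, Opt6, Opt7, Opt8, Opt9, Opt10) are each worse than Opt2 on at least one objective.

Opt5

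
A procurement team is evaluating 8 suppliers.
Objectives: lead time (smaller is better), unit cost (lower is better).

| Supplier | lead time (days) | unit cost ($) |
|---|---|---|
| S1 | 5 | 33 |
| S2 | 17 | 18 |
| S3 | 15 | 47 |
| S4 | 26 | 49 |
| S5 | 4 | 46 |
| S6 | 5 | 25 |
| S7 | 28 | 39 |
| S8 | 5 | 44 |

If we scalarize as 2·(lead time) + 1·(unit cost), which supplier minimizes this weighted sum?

S1: 2·5 + 1·33 = 43
S2: 2·17 + 1·18 = 52
S3: 2·15 + 1·47 = 77
S4: 2·26 + 1·49 = 101
S5: 2·4 + 1·46 = 54
S6: 2·5 + 1·25 = 35
S7: 2·28 + 1·39 = 95
S8: 2·5 + 1·44 = 54
Lowest: S6 at 35.

S6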